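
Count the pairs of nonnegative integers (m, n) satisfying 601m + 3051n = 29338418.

gcd(3051, 601) = 1  (3051 = 5×601 + 46, 601 = 13×46 + 3, 46 = 15×3 + 1, 3 = 3×1).
Back-substituting, 601×(-995) + 3051×(196) = 1.
Scale by 29338418: one solution is (-29191725910, 5750329928). Reduce m mod 3051: (1061, 9407).
General: m = 1061 + 3051t, n = 9407 - 601t.
m ≥ 0 ⇒ t ≥ 0; n ≥ 0 ⇒ t ≤ 15. So t ∈ [0, 15]: 16 solutions.

16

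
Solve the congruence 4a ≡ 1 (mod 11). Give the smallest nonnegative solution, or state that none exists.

gcd(11, 4) = 1.
1 divides 1, so solutions exist.
By Bézout, 4·(3) + 11·(-1) = 1.
So 4·(3) ≡ 1 (mod 11); multiply by 1: a ≡ 3 (mod 11).
Smallest nonnegative: a = 3 mod 11 = 3.

3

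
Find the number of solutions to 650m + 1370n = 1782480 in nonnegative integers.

gcd(1370, 650):
  1370 = 2×650 + 70
  650 = 9×70 + 20
  70 = 3×20 + 10
  20 = 2×10
so gcd(1370, 650) = 10.
Back-substitute for Bézout coefficients:
  10 = 70 - 3×20
  ... = 650×(-59) + 1370×(28)
Scale by 178248: one solution is (-10516632, 4990944). Reduce m mod 137: (36, 1284).
General: m = 36 + 137t, n = 1284 - 65t.
m ≥ 0 ⇒ t ≥ 0; n ≥ 0 ⇒ t ≤ 19. So t ∈ [0, 19]: 20 solutions.

20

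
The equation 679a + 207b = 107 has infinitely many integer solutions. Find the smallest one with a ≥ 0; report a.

gcd(679, 207) = 1.
1 divides 107, so solutions exist.
By Bézout, 679·(25) + 207·(-82) = 1.
Scale by 107/1 = 107: (a₀, b₀) = (2675, -8774).
General solution: a = 2675 + 207t, b = -8774 - 679t for integer t.
a ≥ 0: smallest is 2675 mod 207 = 191 (at t = -12), with b = -626.

191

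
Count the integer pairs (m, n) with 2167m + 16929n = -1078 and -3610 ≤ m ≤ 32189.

gcd(16929, 2167) = 11.
By Bézout, 2167*(125) + 16929*(-16) = 11.
Particular solution: (62, -8).
General solution: m = 62 + 1539t, n = -8 - 197t for integer t.
-3610 ≤ 62 + 1539t ≤ 32189 gives t ∈ [-2, 20], which is 23 values.

23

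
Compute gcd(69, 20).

gcd(69, 20):
  69 = 3·20 + 9
  20 = 2·9 + 2
  9 = 4·2 + 1
  2 = 2·1
so gcd(69, 20) = 1.

1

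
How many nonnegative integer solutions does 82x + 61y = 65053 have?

13

gcd(82, 61) = 1.
By Bézout, 82·(-29) + 61·(39) = 1.
One solution: (10, 1053).
General: x = 10 + 61t, y = 1053 - 82t.
x ≥ 0 ⇒ t ≥ 0; y ≥ 0 ⇒ t ≤ 12. So t ∈ [0, 12]: 13 solutions.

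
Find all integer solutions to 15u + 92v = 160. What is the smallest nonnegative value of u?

gcd(92, 15):
  92 = 6×15 + 2
  15 = 7×2 + 1
  2 = 2×1
so gcd(92, 15) = 1.
1 divides 160, so solutions exist.
Back-substitute for Bézout coefficients:
  1 = 15 - 7×2
  ... = 15×(43) + 92×(-7)
Scale by 160/1 = 160: (u₀, v₀) = (6880, -1120).
General solution: u = 6880 + 92t, v = -1120 - 15t for integer t.
u ≥ 0: smallest is 6880 mod 92 = 72 (at t = -74), with v = -10.

72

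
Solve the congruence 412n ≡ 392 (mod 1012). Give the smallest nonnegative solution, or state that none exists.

gcd(1012, 412):
  1012 = 2·412 + 188
  412 = 2·188 + 36
  188 = 5·36 + 8
  36 = 4·8 + 4
  8 = 2·4
so gcd(1012, 412) = 4.
4 divides 392, so solutions exist.
Back-substitute for Bézout coefficients:
  4 = 36 - 4·8
  ... = 412·(113) + 1012·(-46)
So 412·(113) ≡ 4 (mod 1012); multiply by 98: n ≡ 11074 (mod 253).
Smallest nonnegative: n = 11074 mod 253 = 195.

195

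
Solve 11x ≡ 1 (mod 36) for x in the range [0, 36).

gcd(36, 11):
  36 = 3·11 + 3
  11 = 3·3 + 2
  3 = 1·2 + 1
  2 = 2·1
so gcd(36, 11) = 1.
Back-substitute for Bézout coefficients:
  1 = 3 - 1·2
  ... = 11·(-13) + 36·(4)
So 11·-13 ≡ 1 (mod 36), and -13 mod 36 = 23.

23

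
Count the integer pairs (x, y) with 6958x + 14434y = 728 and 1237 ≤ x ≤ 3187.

2

gcd(14434, 6958):
  14434 = 2·6958 + 518
  6958 = 13·518 + 224
  518 = 2·224 + 70
  224 = 3·70 + 14
  70 = 5·14
so gcd(14434, 6958) = 14.
Back-substitute for Bézout coefficients:
  14 = 224 - 3·70
  ... = 6958·(195) + 14434·(-94)
Scale by 52: particular solution (10140, -4888); reduce x mod 1031: (861, -415).
General solution: x = 861 + 1031t, y = -415 - 497t for integer t.
1237 ≤ 861 + 1031t ≤ 3187 gives t ∈ [1, 2], which is 2 values.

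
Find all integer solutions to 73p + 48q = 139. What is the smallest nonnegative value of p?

gcd(73, 48):
  73 = 1×48 + 25
  48 = 1×25 + 23
  25 = 1×23 + 2
  23 = 11×2 + 1
  2 = 2×1
so gcd(73, 48) = 1.
1 divides 139, so solutions exist.
Back-substitute for Bézout coefficients:
  1 = 23 - 11×2
  ... = 73×(-23) + 48×(35)
Scale by 139/1 = 139: (p₀, q₀) = (-3197, 4865).
General solution: p = -3197 + 48t, q = 4865 - 73t for integer t.
p ≥ 0: smallest is -3197 mod 48 = 19 (at t = 67), with q = -26.

19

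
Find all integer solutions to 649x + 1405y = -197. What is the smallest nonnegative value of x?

gcd(1405, 649):
  1405 = 2·649 + 107
  649 = 6·107 + 7
  107 = 15·7 + 2
  7 = 3·2 + 1
  2 = 2·1
so gcd(1405, 649) = 1.
1 divides -197, so solutions exist.
Back-substitute for Bézout coefficients:
  1 = 7 - 3·2
  ... = 649·(604) + 1405·(-279)
Scale by -197/1 = -197: (x₀, y₀) = (-118988, 54963).
General solution: x = -118988 + 1405t, y = 54963 - 649t for integer t.
x ≥ 0: smallest is -118988 mod 1405 = 437 (at t = 85), with y = -202.

437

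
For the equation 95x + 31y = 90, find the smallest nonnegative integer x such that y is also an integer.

gcd(95, 31) = 1.
1 divides 90, so solutions exist.
By Bézout, 95×(-15) + 31×(46) = 1.
Scale by 90/1 = 90: (x₀, y₀) = (-1350, 4140).
General solution: x = -1350 + 31t, y = 4140 - 95t for integer t.
x ≥ 0: smallest is -1350 mod 31 = 14 (at t = 44), with y = -40.

14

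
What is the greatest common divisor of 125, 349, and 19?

gcd(349, 125) = 1  (349 = 2×125 + 99, 125 = 1×99 + 26, 99 = 3×26 + 21, 26 = 1×21 + 5, 21 = 4×5 + 1, 5 = 5×1).
gcd(1, 19) = 1.

1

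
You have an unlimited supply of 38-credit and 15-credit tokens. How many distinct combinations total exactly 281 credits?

1

Need nonnegative integers with 38j + 15k = 281.
gcd(38, 15) = 1, and 38·(2) + 15·(-5) = 1.
So (j₀, k₀) = (562, -1405); general j = 562 + 15t, k = -1405 - 38t.
j ≥ 0 ⇒ t ≥ -37; k ≥ 0 ⇒ t ≤ -37. That's 1 value of t.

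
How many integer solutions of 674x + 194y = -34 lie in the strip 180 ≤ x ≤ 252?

0

gcd(674, 194) = 2  (674 = 3*194 + 92, 194 = 2*92 + 10, 92 = 9*10 + 2, 10 = 5*2).
Back-substituting, 674*(19) + 194*(-66) = 2.
Scale by -17: particular solution (-323, 1122); reduce x mod 97: (65, -226).
General solution: x = 65 + 97t, y = -226 - 337t for integer t.
180 ≤ 65 + 97t ≤ 252 gives t ∈ [2, 1], which is 0 values.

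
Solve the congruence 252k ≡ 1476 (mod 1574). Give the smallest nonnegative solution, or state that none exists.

568

gcd(1574, 252) = 2  (1574 = 6·252 + 62, 252 = 4·62 + 4, 62 = 15·4 + 2, 4 = 2·2).
2 divides 1476, so solutions exist.
Back-substituting, 252·(-381) + 1574·(61) = 2.
So 252·(-381) ≡ 2 (mod 1574); multiply by 738: k ≡ -281178 (mod 787).
Smallest nonnegative: k = -281178 mod 787 = 568.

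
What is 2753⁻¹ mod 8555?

4422

gcd(8555, 2753):
  8555 = 3·2753 + 296
  2753 = 9·296 + 89
  296 = 3·89 + 29
  89 = 3·29 + 2
  29 = 14·2 + 1
  2 = 2·1
so gcd(8555, 2753) = 1.
Back-substitute for Bézout coefficients:
  1 = 29 - 14·2
  ... = 2753·(-4133) + 8555·(1330)
So 2753·-4133 ≡ 1 (mod 8555), and -4133 mod 8555 = 4422.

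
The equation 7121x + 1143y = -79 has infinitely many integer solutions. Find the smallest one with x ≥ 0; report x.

gcd(7121, 1143) = 1.
1 divides -79, so solutions exist.
By Bézout, 7121*(113) + 1143*(-704) = 1.
Scale by -79/1 = -79: (x₀, y₀) = (-8927, 55616).
General solution: x = -8927 + 1143t, y = 55616 - 7121t for integer t.
x ≥ 0: smallest is -8927 mod 1143 = 217 (at t = 8), with y = -1352.

217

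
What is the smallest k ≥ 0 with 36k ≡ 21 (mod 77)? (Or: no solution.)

7

gcd(77, 36) = 1  (77 = 2*36 + 5, 36 = 7*5 + 1, 5 = 5*1).
1 divides 21, so solutions exist.
Back-substituting, 36*(15) + 77*(-7) = 1.
So 36*(15) ≡ 1 (mod 77); multiply by 21: k ≡ 315 (mod 77).
Smallest nonnegative: k = 315 mod 77 = 7.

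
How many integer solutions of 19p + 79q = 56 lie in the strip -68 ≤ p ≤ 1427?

gcd(79, 19):
  79 = 4·19 + 3
  19 = 6·3 + 1
  3 = 3·1
so gcd(79, 19) = 1.
Back-substitute for Bézout coefficients:
  1 = 19 - 6·3
  ... = 19·(25) + 79·(-6)
Scale by 56: particular solution (1400, -336); reduce p mod 79: (57, -13).
General solution: p = 57 + 79t, q = -13 - 19t for integer t.
-68 ≤ 57 + 79t ≤ 1427 gives t ∈ [-1, 17], which is 19 values.

19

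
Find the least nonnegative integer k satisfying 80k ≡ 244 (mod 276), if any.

41

gcd(276, 80) = 4  (276 = 3×80 + 36, 80 = 2×36 + 8, 36 = 4×8 + 4, 8 = 2×4).
4 divides 244, so solutions exist.
Back-substituting, 80×(-31) + 276×(9) = 4.
So 80×(-31) ≡ 4 (mod 276); multiply by 61: k ≡ -1891 (mod 69).
Smallest nonnegative: k = -1891 mod 69 = 41.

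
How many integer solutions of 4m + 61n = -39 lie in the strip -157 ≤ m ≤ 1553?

gcd(61, 4) = 1  (61 = 15·4 + 1, 4 = 4·1).
Back-substituting, 4·(-15) + 61·(1) = 1.
Scale by -39: particular solution (585, -39); reduce m mod 61: (36, -3).
General solution: m = 36 + 61t, n = -3 - 4t for integer t.
-157 ≤ 36 + 61t ≤ 1553 gives t ∈ [-3, 24], which is 28 values.

28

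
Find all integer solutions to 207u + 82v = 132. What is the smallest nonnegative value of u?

66

gcd(207, 82):
  207 = 2·82 + 43
  82 = 1·43 + 39
  43 = 1·39 + 4
  39 = 9·4 + 3
  4 = 1·3 + 1
  3 = 3·1
so gcd(207, 82) = 1.
1 divides 132, so solutions exist.
Back-substitute for Bézout coefficients:
  1 = 4 - 1·3
  ... = 207·(21) + 82·(-53)
Scale by 132/1 = 132: (u₀, v₀) = (2772, -6996).
General solution: u = 2772 + 82t, v = -6996 - 207t for integer t.
u ≥ 0: smallest is 2772 mod 82 = 66 (at t = -33), with v = -165.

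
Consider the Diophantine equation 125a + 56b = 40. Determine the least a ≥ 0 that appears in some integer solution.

gcd(125, 56):
  125 = 2×56 + 13
  56 = 4×13 + 4
  13 = 3×4 + 1
  4 = 4×1
so gcd(125, 56) = 1.
1 divides 40, so solutions exist.
Back-substitute for Bézout coefficients:
  1 = 13 - 3×4
  ... = 125×(13) + 56×(-29)
Scale by 40/1 = 40: (a₀, b₀) = (520, -1160).
General solution: a = 520 + 56t, b = -1160 - 125t for integer t.
a ≥ 0: smallest is 520 mod 56 = 16 (at t = -9), with b = -35.

16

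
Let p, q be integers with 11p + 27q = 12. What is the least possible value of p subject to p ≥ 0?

6

gcd(27, 11) = 1.
1 divides 12, so solutions exist.
By Bézout, 11·(5) + 27·(-2) = 1.
Scale by 12/1 = 12: (p₀, q₀) = (60, -24).
General solution: p = 60 + 27t, q = -24 - 11t for integer t.
p ≥ 0: smallest is 60 mod 27 = 6 (at t = -2), with q = -2.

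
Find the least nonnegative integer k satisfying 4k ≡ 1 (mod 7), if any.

2

gcd(7, 4):
  7 = 1*4 + 3
  4 = 1*3 + 1
  3 = 3*1
so gcd(7, 4) = 1.
1 divides 1, so solutions exist.
Back-substitute for Bézout coefficients:
  1 = 4 - 1*3
  ... = 4*(2) + 7*(-1)
So 4*(2) ≡ 1 (mod 7); multiply by 1: k ≡ 2 (mod 7).
Smallest nonnegative: k = 2 mod 7 = 2.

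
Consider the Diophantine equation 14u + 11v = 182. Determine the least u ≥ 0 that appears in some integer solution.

2

gcd(14, 11):
  14 = 1*11 + 3
  11 = 3*3 + 2
  3 = 1*2 + 1
  2 = 2*1
so gcd(14, 11) = 1.
1 divides 182, so solutions exist.
Back-substitute for Bézout coefficients:
  1 = 3 - 1*2
  ... = 14*(4) + 11*(-5)
Scale by 182/1 = 182: (u₀, v₀) = (728, -910).
General solution: u = 728 + 11t, v = -910 - 14t for integer t.
u ≥ 0: smallest is 728 mod 11 = 2 (at t = -66), with v = 14.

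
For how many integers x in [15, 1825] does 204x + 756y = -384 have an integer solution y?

29

gcd(756, 204) = 12.
By Bézout, 204×(26) + 756×(-7) = 12.
Particular solution: (50, -14).
General solution: x = 50 + 63t, y = -14 - 17t for integer t.
15 ≤ 50 + 63t ≤ 1825 gives t ∈ [0, 28], which is 29 values.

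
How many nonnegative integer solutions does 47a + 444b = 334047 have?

16

gcd(444, 47) = 1.
By Bézout, 47*(-85) + 444*(9) = 1.
One solution: (249, 726).
General: a = 249 + 444t, b = 726 - 47t.
a ≥ 0 ⇒ t ≥ 0; b ≥ 0 ⇒ t ≤ 15. So t ∈ [0, 15]: 16 solutions.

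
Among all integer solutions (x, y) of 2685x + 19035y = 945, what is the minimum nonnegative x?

369

gcd(19035, 2685) = 15  (19035 = 7*2685 + 240, 2685 = 11*240 + 45, 240 = 5*45 + 15, 45 = 3*15).
15 divides 945, so solutions exist.
Back-substituting, 2685*(-397) + 19035*(56) = 15.
Scale by 945/15 = 63: (x₀, y₀) = (-25011, 3528).
General solution: x = -25011 + 1269t, y = 3528 - 179t for integer t.
x ≥ 0: smallest is -25011 mod 1269 = 369 (at t = 20), with y = -52.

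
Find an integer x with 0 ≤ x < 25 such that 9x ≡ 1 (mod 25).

gcd(25, 9):
  25 = 2·9 + 7
  9 = 1·7 + 2
  7 = 3·2 + 1
  2 = 2·1
so gcd(25, 9) = 1.
Back-substitute for Bézout coefficients:
  1 = 7 - 3·2
  ... = 9·(-11) + 25·(4)
So 9·-11 ≡ 1 (mod 25), and -11 mod 25 = 14.

14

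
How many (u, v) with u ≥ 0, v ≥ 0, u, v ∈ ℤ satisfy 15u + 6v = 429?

gcd(15, 6):
  15 = 2·6 + 3
  6 = 2·3
so gcd(15, 6) = 3.
Back-substitute for Bézout coefficients:
  3 = 15 - 2·6
  ... = 15·(1) + 6·(-2)
Scale by 143: one solution is (143, -286). Reduce u mod 2: (1, 69).
General: u = 1 + 2t, v = 69 - 5t.
u ≥ 0 ⇒ t ≥ 0; v ≥ 0 ⇒ t ≤ 13. So t ∈ [0, 13]: 14 solutions.

14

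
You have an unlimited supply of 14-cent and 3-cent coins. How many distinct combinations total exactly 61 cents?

Need nonnegative integers with 14j + 3k = 61.
gcd(14, 3) = 1, and 14·(-1) + 3·(5) = 1.
So (j₀, k₀) = (-61, 305); general j = -61 + 3t, k = 305 - 14t.
j ≥ 0 ⇒ t ≥ 21; k ≥ 0 ⇒ t ≤ 21. That's 1 value of t.

1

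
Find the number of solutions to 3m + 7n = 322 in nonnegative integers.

16

gcd(7, 3) = 1  (7 = 2*3 + 1, 3 = 3*1).
Back-substituting, 3*(-2) + 7*(1) = 1.
Scale by 322: one solution is (-644, 322). Reduce m mod 7: (0, 46).
General: m = 0 + 7t, n = 46 - 3t.
m ≥ 0 ⇒ t ≥ 0; n ≥ 0 ⇒ t ≤ 15. So t ∈ [0, 15]: 16 solutions.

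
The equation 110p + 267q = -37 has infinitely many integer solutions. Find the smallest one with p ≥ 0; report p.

gcd(267, 110):
  267 = 2×110 + 47
  110 = 2×47 + 16
  47 = 2×16 + 15
  16 = 1×15 + 1
  15 = 15×1
so gcd(267, 110) = 1.
1 divides -37, so solutions exist.
Back-substitute for Bézout coefficients:
  1 = 16 - 1×15
  ... = 110×(17) + 267×(-7)
Scale by -37/1 = -37: (p₀, q₀) = (-629, 259).
General solution: p = -629 + 267t, q = 259 - 110t for integer t.
p ≥ 0: smallest is -629 mod 267 = 172 (at t = 3), with q = -71.

172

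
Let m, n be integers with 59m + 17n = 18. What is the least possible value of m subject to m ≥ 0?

15

gcd(59, 17) = 1.
1 divides 18, so solutions exist.
By Bézout, 59×(-2) + 17×(7) = 1.
Scale by 18/1 = 18: (m₀, n₀) = (-36, 126).
General solution: m = -36 + 17t, n = 126 - 59t for integer t.
m ≥ 0: smallest is -36 mod 17 = 15 (at t = 3), with n = -51.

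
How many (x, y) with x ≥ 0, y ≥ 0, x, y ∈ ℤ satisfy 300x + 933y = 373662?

gcd(933, 300) = 3.
By Bézout, 300*(28) + 933*(-9) = 3.
One solution: (269, 314).
General: x = 269 + 311t, y = 314 - 100t.
x ≥ 0 ⇒ t ≥ 0; y ≥ 0 ⇒ t ≤ 3. So t ∈ [0, 3]: 4 solutions.

4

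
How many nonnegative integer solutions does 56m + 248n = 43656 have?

25

gcd(248, 56) = 8  (248 = 4*56 + 24, 56 = 2*24 + 8, 24 = 3*8).
Back-substituting, 56*(9) + 248*(-2) = 8.
Scale by 5457: one solution is (49113, -10914). Reduce m mod 31: (9, 174).
General: m = 9 + 31t, n = 174 - 7t.
m ≥ 0 ⇒ t ≥ 0; n ≥ 0 ⇒ t ≤ 24. So t ∈ [0, 24]: 25 solutions.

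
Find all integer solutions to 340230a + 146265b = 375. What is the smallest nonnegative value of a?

3327

gcd(340230, 146265):
  340230 = 2·146265 + 47700
  146265 = 3·47700 + 3165
  47700 = 15·3165 + 225
  3165 = 14·225 + 15
  225 = 15·15
so gcd(340230, 146265) = 15.
15 divides 375, so solutions exist.
Back-substitute for Bézout coefficients:
  15 = 3165 - 14·225
  ... = 340230·(-647) + 146265·(1505)
Scale by 375/15 = 25: (a₀, b₀) = (-16175, 37625).
General solution: a = -16175 + 9751t, b = 37625 - 22682t for integer t.
a ≥ 0: smallest is -16175 mod 9751 = 3327 (at t = 2), with b = -7739.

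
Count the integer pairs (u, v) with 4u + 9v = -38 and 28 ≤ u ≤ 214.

21

gcd(9, 4) = 1.
By Bézout, 4*(-2) + 9*(1) = 1.
Particular solution: (4, -6).
General solution: u = 4 + 9t, v = -6 - 4t for integer t.
28 ≤ 4 + 9t ≤ 214 gives t ∈ [3, 23], which is 21 values.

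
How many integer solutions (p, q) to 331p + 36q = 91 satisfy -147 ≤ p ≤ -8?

4

gcd(331, 36):
  331 = 9*36 + 7
  36 = 5*7 + 1
  7 = 7*1
so gcd(331, 36) = 1.
Back-substitute for Bézout coefficients:
  1 = 36 - 5*7
  ... = 331*(-5) + 36*(46)
Scale by 91: particular solution (-455, 4186); reduce p mod 36: (13, -117).
General solution: p = 13 + 36t, q = -117 - 331t for integer t.
-147 ≤ 13 + 36t ≤ -8 gives t ∈ [-4, -1], which is 4 values.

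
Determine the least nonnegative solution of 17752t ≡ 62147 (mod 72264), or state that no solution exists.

gcd(72264, 17752):
  72264 = 4×17752 + 1256
  17752 = 14×1256 + 168
  1256 = 7×168 + 80
  168 = 2×80 + 8
  80 = 10×8
so gcd(72264, 17752) = 8.
8 does not divide 62147, so the congruence has no solution.

no solution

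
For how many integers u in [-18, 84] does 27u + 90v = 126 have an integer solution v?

10

gcd(90, 27) = 9.
By Bézout, 27·(-3) + 90·(1) = 9.
Particular solution: (8, -1).
General solution: u = 8 + 10t, v = -1 - 3t for integer t.
-18 ≤ 8 + 10t ≤ 84 gives t ∈ [-2, 7], which is 10 values.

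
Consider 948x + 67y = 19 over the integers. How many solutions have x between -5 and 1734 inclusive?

gcd(948, 67) = 1  (948 = 14*67 + 10, 67 = 6*10 + 7, 10 = 1*7 + 3, 7 = 2*3 + 1, 3 = 3*1).
Back-substituting, 948*(-20) + 67*(283) = 1.
Scale by 19: particular solution (-380, 5377); reduce x mod 67: (22, -311).
General solution: x = 22 + 67t, y = -311 - 948t for integer t.
-5 ≤ 22 + 67t ≤ 1734 gives t ∈ [0, 25], which is 26 values.

26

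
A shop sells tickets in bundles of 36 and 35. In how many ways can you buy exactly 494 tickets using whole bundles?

Need nonnegative integers with 36j + 35k = 494.
gcd(36, 35) = 1, and 36·(1) + 35·(-1) = 1.
So (j₀, k₀) = (494, -494); general j = 494 + 35t, k = -494 - 36t.
j ≥ 0 ⇒ t ≥ -14; k ≥ 0 ⇒ t ≤ -14. That's 1 value of t.

1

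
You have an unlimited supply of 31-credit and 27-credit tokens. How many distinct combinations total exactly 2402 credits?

3

Need nonnegative integers with 31j + 27k = 2402.
gcd(31, 27) = 1, and 31·(7) + 27·(-8) = 1.
So (j₀, k₀) = (16814, -19216); general j = 16814 + 27t, k = -19216 - 31t.
j ≥ 0 ⇒ t ≥ -622; k ≥ 0 ⇒ t ≤ -620. That's 3 values of t.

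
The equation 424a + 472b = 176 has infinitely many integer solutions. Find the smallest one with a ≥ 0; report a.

16

gcd(472, 424):
  472 = 1*424 + 48
  424 = 8*48 + 40
  48 = 1*40 + 8
  40 = 5*8
so gcd(472, 424) = 8.
8 divides 176, so solutions exist.
Back-substitute for Bézout coefficients:
  8 = 48 - 1*40
  ... = 424*(-10) + 472*(9)
Scale by 176/8 = 22: (a₀, b₀) = (-220, 198).
General solution: a = -220 + 59t, b = 198 - 53t for integer t.
a ≥ 0: smallest is -220 mod 59 = 16 (at t = 4), with b = -14.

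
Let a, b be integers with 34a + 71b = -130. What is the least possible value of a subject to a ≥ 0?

gcd(71, 34):
  71 = 2·34 + 3
  34 = 11·3 + 1
  3 = 3·1
so gcd(71, 34) = 1.
1 divides -130, so solutions exist.
Back-substitute for Bézout coefficients:
  1 = 34 - 11·3
  ... = 34·(23) + 71·(-11)
Scale by -130/1 = -130: (a₀, b₀) = (-2990, 1430).
General solution: a = -2990 + 71t, b = 1430 - 34t for integer t.
a ≥ 0: smallest is -2990 mod 71 = 63 (at t = 43), with b = -32.

63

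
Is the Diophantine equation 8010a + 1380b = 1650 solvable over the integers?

yes

gcd(8010, 1380) = 30  (8010 = 5*1380 + 1110, 1380 = 1*1110 + 270, 1110 = 4*270 + 30, 270 = 9*30).
30 divides 1650, so integer solutions exist.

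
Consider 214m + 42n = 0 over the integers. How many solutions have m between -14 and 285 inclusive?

14

gcd(214, 42) = 2.
By Bézout, 214×(-10) + 42×(51) = 2.
Particular solution: (0, 0).
General solution: m = 0 + 21t, n = 0 - 107t for integer t.
-14 ≤ 0 + 21t ≤ 285 gives t ∈ [0, 13], which is 14 values.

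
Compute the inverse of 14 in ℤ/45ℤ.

29

gcd(45, 14) = 1.
By Bézout, 14·(-16) + 45·(5) = 1.
So 14·-16 ≡ 1 (mod 45), and -16 mod 45 = 29.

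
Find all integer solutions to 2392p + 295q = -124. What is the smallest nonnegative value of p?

gcd(2392, 295) = 1.
1 divides -124, so solutions exist.
By Bézout, 2392*(83) + 295*(-673) = 1.
Scale by -124/1 = -124: (p₀, q₀) = (-10292, 83452).
General solution: p = -10292 + 295t, q = 83452 - 2392t for integer t.
p ≥ 0: smallest is -10292 mod 295 = 33 (at t = 35), with q = -268.

33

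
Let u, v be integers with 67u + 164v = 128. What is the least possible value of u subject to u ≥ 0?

gcd(164, 67):
  164 = 2*67 + 30
  67 = 2*30 + 7
  30 = 4*7 + 2
  7 = 3*2 + 1
  2 = 2*1
so gcd(164, 67) = 1.
1 divides 128, so solutions exist.
Back-substitute for Bézout coefficients:
  1 = 7 - 3*2
  ... = 67*(71) + 164*(-29)
Scale by 128/1 = 128: (u₀, v₀) = (9088, -3712).
General solution: u = 9088 + 164t, v = -3712 - 67t for integer t.
u ≥ 0: smallest is 9088 mod 164 = 68 (at t = -55), with v = -27.

68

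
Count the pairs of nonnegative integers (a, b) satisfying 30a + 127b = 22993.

6

gcd(127, 30) = 1  (127 = 4·30 + 7, 30 = 4·7 + 2, 7 = 3·2 + 1, 2 = 2·1).
Back-substituting, 30·(-55) + 127·(13) = 1.
Scale by 22993: one solution is (-1264615, 298909). Reduce a mod 127: (51, 169).
General: a = 51 + 127t, b = 169 - 30t.
a ≥ 0 ⇒ t ≥ 0; b ≥ 0 ⇒ t ≤ 5. So t ∈ [0, 5]: 6 solutions.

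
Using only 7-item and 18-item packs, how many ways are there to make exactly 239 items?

2

Need nonnegative integers with 7j + 18k = 239.
gcd(7, 18) = 1, and 7·(-5) + 18·(2) = 1.
So (j₀, k₀) = (-1195, 478); general j = -1195 + 18t, k = 478 - 7t.
j ≥ 0 ⇒ t ≥ 67; k ≥ 0 ⇒ t ≤ 68. That's 2 values of t.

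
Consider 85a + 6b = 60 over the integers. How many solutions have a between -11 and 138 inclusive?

gcd(85, 6) = 1.
By Bézout, 85×(1) + 6×(-14) = 1.
Particular solution: (0, 10).
General solution: a = 0 + 6t, b = 10 - 85t for integer t.
-11 ≤ 0 + 6t ≤ 138 gives t ∈ [-1, 23], which is 25 values.

25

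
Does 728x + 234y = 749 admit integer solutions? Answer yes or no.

no

gcd(728, 234) = 26.
26 does not divide 749 (remainder 21), so no integer solutions.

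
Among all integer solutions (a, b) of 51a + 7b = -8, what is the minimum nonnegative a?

3

gcd(51, 7):
  51 = 7*7 + 2
  7 = 3*2 + 1
  2 = 2*1
so gcd(51, 7) = 1.
1 divides -8, so solutions exist.
Back-substitute for Bézout coefficients:
  1 = 7 - 3*2
  ... = 51*(-3) + 7*(22)
Scale by -8/1 = -8: (a₀, b₀) = (24, -176).
General solution: a = 24 + 7t, b = -176 - 51t for integer t.
a ≥ 0: smallest is 24 mod 7 = 3 (at t = -3), with b = -23.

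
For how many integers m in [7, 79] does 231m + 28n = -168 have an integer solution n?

gcd(231, 28):
  231 = 8·28 + 7
  28 = 4·7
so gcd(231, 28) = 7.
Back-substitute for Bézout coefficients:
  7 = 231 - 8·28
  ... = 231·(1) + 28·(-8)
Scale by -24: particular solution (-24, 192); reduce m mod 4: (0, -6).
General solution: m = 0 + 4t, n = -6 - 33t for integer t.
7 ≤ 0 + 4t ≤ 79 gives t ∈ [2, 19], which is 18 values.

18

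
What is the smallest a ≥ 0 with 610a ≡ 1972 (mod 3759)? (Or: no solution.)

1741

gcd(3759, 610) = 1.
1 divides 1972, so solutions exist.
By Bézout, 610*(1177) + 3759*(-191) = 1.
So 610*(1177) ≡ 1 (mod 3759); multiply by 1972: a ≡ 2321044 (mod 3759).
Smallest nonnegative: a = 2321044 mod 3759 = 1741.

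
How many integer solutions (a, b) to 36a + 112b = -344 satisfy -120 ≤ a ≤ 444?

gcd(112, 36) = 4.
By Bézout, 36×(-3) + 112×(1) = 4.
Particular solution: (6, -5).
General solution: a = 6 + 28t, b = -5 - 9t for integer t.
-120 ≤ 6 + 28t ≤ 444 gives t ∈ [-4, 15], which is 20 values.

20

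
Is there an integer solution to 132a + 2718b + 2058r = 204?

gcd(2718, 132) = 6  (2718 = 20·132 + 78, 132 = 1·78 + 54, 78 = 1·54 + 24, 54 = 2·24 + 6, 24 = 4·6).
gcd(6, 2058) = 6.
6 divides 204, so integer solutions exist.

yes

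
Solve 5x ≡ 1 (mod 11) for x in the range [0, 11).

9

gcd(11, 5) = 1  (11 = 2×5 + 1, 5 = 5×1).
Back-substituting, 5×(-2) + 11×(1) = 1.
So 5×-2 ≡ 1 (mod 11), and -2 mod 11 = 9.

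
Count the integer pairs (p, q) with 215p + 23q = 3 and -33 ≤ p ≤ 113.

gcd(215, 23) = 1.
By Bézout, 215×(3) + 23×(-28) = 1.
Particular solution: (9, -84).
General solution: p = 9 + 23t, q = -84 - 215t for integer t.
-33 ≤ 9 + 23t ≤ 113 gives t ∈ [-1, 4], which is 6 values.

6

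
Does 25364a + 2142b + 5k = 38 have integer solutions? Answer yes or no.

gcd(25364, 2142) = 34.
gcd(34, 5) = 1.
1 divides 38, so integer solutions exist.

yes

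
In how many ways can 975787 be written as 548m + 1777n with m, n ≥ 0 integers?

1

gcd(1777, 548) = 1.
By Bézout, 548*(334) + 1777*(-103) = 1.
One solution: (396, 427).
General: m = 396 + 1777t, n = 427 - 548t.
m ≥ 0 ⇒ t ≥ 0; n ≥ 0 ⇒ t ≤ 0. So t ∈ [0, 0]: 1 solution.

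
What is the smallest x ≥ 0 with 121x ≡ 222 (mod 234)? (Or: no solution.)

114

gcd(234, 121) = 1  (234 = 1*121 + 113, 121 = 1*113 + 8, 113 = 14*8 + 1, 8 = 8*1).
1 divides 222, so solutions exist.
Back-substituting, 121*(-29) + 234*(15) = 1.
So 121*(-29) ≡ 1 (mod 234); multiply by 222: x ≡ -6438 (mod 234).
Smallest nonnegative: x = -6438 mod 234 = 114.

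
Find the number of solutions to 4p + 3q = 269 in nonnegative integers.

gcd(4, 3) = 1  (4 = 1*3 + 1, 3 = 3*1).
Back-substituting, 4*(1) + 3*(-1) = 1.
Scale by 269: one solution is (269, -269). Reduce p mod 3: (2, 87).
General: p = 2 + 3t, q = 87 - 4t.
p ≥ 0 ⇒ t ≥ 0; q ≥ 0 ⇒ t ≤ 21. So t ∈ [0, 21]: 22 solutions.

22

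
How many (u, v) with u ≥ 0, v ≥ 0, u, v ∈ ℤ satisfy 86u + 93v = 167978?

gcd(93, 86) = 1.
By Bézout, 86×(-40) + 93×(37) = 1.
One solution: (37, 1772).
General: u = 37 + 93t, v = 1772 - 86t.
u ≥ 0 ⇒ t ≥ 0; v ≥ 0 ⇒ t ≤ 20. So t ∈ [0, 20]: 21 solutions.

21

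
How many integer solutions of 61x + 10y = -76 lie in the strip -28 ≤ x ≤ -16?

2

gcd(61, 10):
  61 = 6×10 + 1
  10 = 10×1
so gcd(61, 10) = 1.
Back-substitute for Bézout coefficients:
  1 = 61 - 6×10
  ... = 61×(1) + 10×(-6)
Scale by -76: particular solution (-76, 456); reduce x mod 10: (4, -32).
General solution: x = 4 + 10t, y = -32 - 61t for integer t.
-28 ≤ 4 + 10t ≤ -16 gives t ∈ [-3, -2], which is 2 values.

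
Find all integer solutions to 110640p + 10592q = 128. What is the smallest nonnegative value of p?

294

gcd(110640, 10592) = 16  (110640 = 10*10592 + 4720, 10592 = 2*4720 + 1152, 4720 = 4*1152 + 112, 1152 = 10*112 + 32, 112 = 3*32 + 16, 32 = 2*16).
16 divides 128, so solutions exist.
Back-substituting, 110640*(285) + 10592*(-2977) = 16.
Scale by 128/16 = 8: (p₀, q₀) = (2280, -23816).
General solution: p = 2280 + 662t, q = -23816 - 6915t for integer t.
p ≥ 0: smallest is 2280 mod 662 = 294 (at t = -3), with q = -3071.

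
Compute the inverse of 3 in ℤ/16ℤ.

gcd(16, 3) = 1  (16 = 5*3 + 1, 3 = 3*1).
Back-substituting, 3*(-5) + 16*(1) = 1.
So 3*-5 ≡ 1 (mod 16), and -5 mod 16 = 11.

11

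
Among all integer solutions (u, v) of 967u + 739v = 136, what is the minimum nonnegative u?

gcd(967, 739):
  967 = 1·739 + 228
  739 = 3·228 + 55
  228 = 4·55 + 8
  55 = 6·8 + 7
  8 = 1·7 + 1
  7 = 7·1
so gcd(967, 739) = 1.
1 divides 136, so solutions exist.
Back-substitute for Bézout coefficients:
  1 = 8 - 1·7
  ... = 967·(94) + 739·(-123)
Scale by 136/1 = 136: (u₀, v₀) = (12784, -16728).
General solution: u = 12784 + 739t, v = -16728 - 967t for integer t.
u ≥ 0: smallest is 12784 mod 739 = 221 (at t = -17), with v = -289.

221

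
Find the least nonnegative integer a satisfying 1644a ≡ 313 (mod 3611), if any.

gcd(3611, 1644):
  3611 = 2*1644 + 323
  1644 = 5*323 + 29
  323 = 11*29 + 4
  29 = 7*4 + 1
  4 = 4*1
so gcd(3611, 1644) = 1.
1 divides 313, so solutions exist.
Back-substitute for Bézout coefficients:
  1 = 29 - 7*4
  ... = 1644*(872) + 3611*(-397)
So 1644*(872) ≡ 1 (mod 3611); multiply by 313: a ≡ 272936 (mod 3611).
Smallest nonnegative: a = 272936 mod 3611 = 2111.

2111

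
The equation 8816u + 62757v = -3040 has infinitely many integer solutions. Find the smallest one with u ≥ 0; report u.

gcd(62757, 8816) = 19.
19 divides -3040, so solutions exist.
By Bézout, 8816·(-961) + 62757·(135) = 19.
Scale by -3040/19 = -160: (u₀, v₀) = (153760, -21600).
General solution: u = 153760 + 3303t, v = -21600 - 464t for integer t.
u ≥ 0: smallest is 153760 mod 3303 = 1822 (at t = -46), with v = -256.

1822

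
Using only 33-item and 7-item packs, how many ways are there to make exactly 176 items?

1

Need nonnegative integers with 33j + 7k = 176.
gcd(33, 7) = 1, and 33·(3) + 7·(-14) = 1.
So (j₀, k₀) = (528, -2464); general j = 528 + 7t, k = -2464 - 33t.
j ≥ 0 ⇒ t ≥ -75; k ≥ 0 ⇒ t ≤ -75. That's 1 value of t.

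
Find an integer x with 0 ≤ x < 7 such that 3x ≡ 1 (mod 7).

5

gcd(7, 3) = 1.
By Bézout, 3×(-2) + 7×(1) = 1.
So 3×-2 ≡ 1 (mod 7), and -2 mod 7 = 5.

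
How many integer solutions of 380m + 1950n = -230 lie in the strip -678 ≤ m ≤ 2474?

gcd(1950, 380):
  1950 = 5×380 + 50
  380 = 7×50 + 30
  50 = 1×30 + 20
  30 = 1×20 + 10
  20 = 2×10
so gcd(1950, 380) = 10.
Back-substitute for Bézout coefficients:
  10 = 30 - 1×20
  ... = 380×(77) + 1950×(-15)
Scale by -23: particular solution (-1771, 345); reduce m mod 195: (179, -35).
General solution: m = 179 + 195t, n = -35 - 38t for integer t.
-678 ≤ 179 + 195t ≤ 2474 gives t ∈ [-4, 11], which is 16 values.

16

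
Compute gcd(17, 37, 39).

gcd(37, 17) = 1  (37 = 2*17 + 3, 17 = 5*3 + 2, 3 = 1*2 + 1, 2 = 2*1).
gcd(1, 39) = 1.

1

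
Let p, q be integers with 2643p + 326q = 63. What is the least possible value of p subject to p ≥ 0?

67

gcd(2643, 326) = 1.
1 divides 63, so solutions exist.
By Bézout, 2643×(-149) + 326×(1208) = 1.
Scale by 63/1 = 63: (p₀, q₀) = (-9387, 76104).
General solution: p = -9387 + 326t, q = 76104 - 2643t for integer t.
p ≥ 0: smallest is -9387 mod 326 = 67 (at t = 29), with q = -543.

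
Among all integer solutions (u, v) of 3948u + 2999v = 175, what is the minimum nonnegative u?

gcd(3948, 2999) = 1  (3948 = 1·2999 + 949, 2999 = 3·949 + 152, 949 = 6·152 + 37, 152 = 4·37 + 4, 37 = 9·4 + 1, 4 = 4·1).
1 divides 175, so solutions exist.
Back-substituting, 3948·(730) + 2999·(-961) = 1.
Scale by 175/1 = 175: (u₀, v₀) = (127750, -168175).
General solution: u = 127750 + 2999t, v = -168175 - 3948t for integer t.
u ≥ 0: smallest is 127750 mod 2999 = 1792 (at t = -42), with v = -2359.

1792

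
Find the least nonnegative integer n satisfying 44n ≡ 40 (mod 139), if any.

gcd(139, 44) = 1  (139 = 3×44 + 7, 44 = 6×7 + 2, 7 = 3×2 + 1, 2 = 2×1).
1 divides 40, so solutions exist.
Back-substituting, 44×(-60) + 139×(19) = 1.
So 44×(-60) ≡ 1 (mod 139); multiply by 40: n ≡ -2400 (mod 139).
Smallest nonnegative: n = -2400 mod 139 = 102.

102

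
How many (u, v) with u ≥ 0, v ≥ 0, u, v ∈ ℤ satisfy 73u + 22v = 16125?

10

gcd(73, 22) = 1.
By Bézout, 73*(-3) + 22*(10) = 1.
One solution: (3, 723).
General: u = 3 + 22t, v = 723 - 73t.
u ≥ 0 ⇒ t ≥ 0; v ≥ 0 ⇒ t ≤ 9. So t ∈ [0, 9]: 10 solutions.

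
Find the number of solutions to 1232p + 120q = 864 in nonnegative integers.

0

gcd(1232, 120):
  1232 = 10·120 + 32
  120 = 3·32 + 24
  32 = 1·24 + 8
  24 = 3·8
so gcd(1232, 120) = 8.
Back-substitute for Bézout coefficients:
  8 = 32 - 1·24
  ... = 1232·(4) + 120·(-41)
Scale by 108: one solution is (432, -4428). Reduce p mod 15: (12, -116).
General: p = 12 + 15t, q = -116 - 154t.
p ≥ 0 ⇒ t ≥ 0; q ≥ 0 ⇒ t ≤ -1. So t ∈ [0, -1]: 0 solutions.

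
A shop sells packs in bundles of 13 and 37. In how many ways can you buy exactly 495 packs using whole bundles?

1

Need nonnegative integers with 13j + 37k = 495.
gcd(13, 37) = 1, and 13·(-17) + 37·(6) = 1.
So (j₀, k₀) = (-8415, 2970); general j = -8415 + 37t, k = 2970 - 13t.
j ≥ 0 ⇒ t ≥ 228; k ≥ 0 ⇒ t ≤ 228. That's 1 value of t.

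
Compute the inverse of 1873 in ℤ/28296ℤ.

3097

gcd(28296, 1873) = 1  (28296 = 15·1873 + 201, 1873 = 9·201 + 64, 201 = 3·64 + 9, 64 = 7·9 + 1, 9 = 9·1).
Back-substituting, 1873·(3097) + 28296·(-205) = 1.
So 1873·3097 ≡ 1 (mod 28296), and 3097 mod 28296 = 3097.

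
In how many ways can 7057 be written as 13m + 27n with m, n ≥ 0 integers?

20

gcd(27, 13):
  27 = 2×13 + 1
  13 = 13×1
so gcd(27, 13) = 1.
Back-substitute for Bézout coefficients:
  1 = 27 - 2×13
  ... = 13×(-2) + 27×(1)
Scale by 7057: one solution is (-14114, 7057). Reduce m mod 27: (7, 258).
General: m = 7 + 27t, n = 258 - 13t.
m ≥ 0 ⇒ t ≥ 0; n ≥ 0 ⇒ t ≤ 19. So t ∈ [0, 19]: 20 solutions.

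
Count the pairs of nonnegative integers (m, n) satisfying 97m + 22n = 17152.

8

gcd(97, 22) = 1  (97 = 4×22 + 9, 22 = 2×9 + 4, 9 = 2×4 + 1, 4 = 4×1).
Back-substituting, 97×(5) + 22×(-22) = 1.
Scale by 17152: one solution is (85760, -377344). Reduce m mod 22: (4, 762).
General: m = 4 + 22t, n = 762 - 97t.
m ≥ 0 ⇒ t ≥ 0; n ≥ 0 ⇒ t ≤ 7. So t ∈ [0, 7]: 8 solutions.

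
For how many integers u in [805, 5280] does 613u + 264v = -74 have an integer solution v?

17

gcd(613, 264) = 1.
By Bézout, 613·(-59) + 264·(137) = 1.
Particular solution: (142, -330).
General solution: u = 142 + 264t, v = -330 - 613t for integer t.
805 ≤ 142 + 264t ≤ 5280 gives t ∈ [3, 19], which is 17 values.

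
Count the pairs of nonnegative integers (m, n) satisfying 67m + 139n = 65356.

gcd(139, 67):
  139 = 2*67 + 5
  67 = 13*5 + 2
  5 = 2*2 + 1
  2 = 2*1
so gcd(139, 67) = 1.
Back-substitute for Bézout coefficients:
  1 = 5 - 2*2
  ... = 67*(-56) + 139*(27)
Scale by 65356: one solution is (-3659936, 1764612). Reduce m mod 139: (73, 435).
General: m = 73 + 139t, n = 435 - 67t.
m ≥ 0 ⇒ t ≥ 0; n ≥ 0 ⇒ t ≤ 6. So t ∈ [0, 6]: 7 solutions.

7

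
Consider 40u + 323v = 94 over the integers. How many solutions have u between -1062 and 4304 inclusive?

16

gcd(323, 40) = 1  (323 = 8*40 + 3, 40 = 13*3 + 1, 3 = 3*1).
Back-substituting, 40*(105) + 323*(-13) = 1.
Scale by 94: particular solution (9870, -1222); reduce u mod 323: (180, -22).
General solution: u = 180 + 323t, v = -22 - 40t for integer t.
-1062 ≤ 180 + 323t ≤ 4304 gives t ∈ [-3, 12], which is 16 values.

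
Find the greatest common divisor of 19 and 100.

gcd(100, 19):
  100 = 5·19 + 5
  19 = 3·5 + 4
  5 = 1·4 + 1
  4 = 4·1
so gcd(100, 19) = 1.

1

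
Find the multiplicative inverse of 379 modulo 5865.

619

gcd(5865, 379) = 1.
By Bézout, 379·(619) + 5865·(-40) = 1.
So 379·619 ≡ 1 (mod 5865), and 619 mod 5865 = 619.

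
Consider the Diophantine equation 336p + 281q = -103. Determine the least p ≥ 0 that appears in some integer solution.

gcd(336, 281) = 1  (336 = 1*281 + 55, 281 = 5*55 + 6, 55 = 9*6 + 1, 6 = 6*1).
1 divides -103, so solutions exist.
Back-substituting, 336*(46) + 281*(-55) = 1.
Scale by -103/1 = -103: (p₀, q₀) = (-4738, 5665).
General solution: p = -4738 + 281t, q = 5665 - 336t for integer t.
p ≥ 0: smallest is -4738 mod 281 = 39 (at t = 17), with q = -47.

39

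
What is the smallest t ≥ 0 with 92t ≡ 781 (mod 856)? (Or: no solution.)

no solution

gcd(856, 92):
  856 = 9·92 + 28
  92 = 3·28 + 8
  28 = 3·8 + 4
  8 = 2·4
so gcd(856, 92) = 4.
4 does not divide 781, so the congruence has no solution.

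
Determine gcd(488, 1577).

1

gcd(1577, 488):
  1577 = 3×488 + 113
  488 = 4×113 + 36
  113 = 3×36 + 5
  36 = 7×5 + 1
  5 = 5×1
so gcd(1577, 488) = 1.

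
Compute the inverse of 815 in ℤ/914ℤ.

gcd(914, 815) = 1  (914 = 1*815 + 99, 815 = 8*99 + 23, 99 = 4*23 + 7, 23 = 3*7 + 2, 7 = 3*2 + 1, 2 = 2*1).
Back-substituting, 815*(-397) + 914*(354) = 1.
So 815*-397 ≡ 1 (mod 914), and -397 mod 914 = 517.

517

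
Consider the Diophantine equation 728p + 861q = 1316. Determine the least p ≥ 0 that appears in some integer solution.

16

gcd(861, 728) = 7  (861 = 1×728 + 133, 728 = 5×133 + 63, 133 = 2×63 + 7, 63 = 9×7).
7 divides 1316, so solutions exist.
Back-substituting, 728×(-13) + 861×(11) = 7.
Scale by 1316/7 = 188: (p₀, q₀) = (-2444, 2068).
General solution: p = -2444 + 123t, q = 2068 - 104t for integer t.
p ≥ 0: smallest is -2444 mod 123 = 16 (at t = 20), with q = -12.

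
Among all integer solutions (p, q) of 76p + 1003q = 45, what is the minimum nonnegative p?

964

gcd(1003, 76) = 1.
1 divides 45, so solutions exist.
By Bézout, 76×(66) + 1003×(-5) = 1.
Scale by 45/1 = 45: (p₀, q₀) = (2970, -225).
General solution: p = 2970 + 1003t, q = -225 - 76t for integer t.
p ≥ 0: smallest is 2970 mod 1003 = 964 (at t = -2), with q = -73.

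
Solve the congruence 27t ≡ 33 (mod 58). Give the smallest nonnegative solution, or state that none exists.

27

gcd(58, 27):
  58 = 2×27 + 4
  27 = 6×4 + 3
  4 = 1×3 + 1
  3 = 3×1
so gcd(58, 27) = 1.
1 divides 33, so solutions exist.
Back-substitute for Bézout coefficients:
  1 = 4 - 1×3
  ... = 27×(-15) + 58×(7)
So 27×(-15) ≡ 1 (mod 58); multiply by 33: t ≡ -495 (mod 58).
Smallest nonnegative: t = -495 mod 58 = 27.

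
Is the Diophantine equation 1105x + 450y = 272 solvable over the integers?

gcd(1105, 450):
  1105 = 2×450 + 205
  450 = 2×205 + 40
  205 = 5×40 + 5
  40 = 8×5
so gcd(1105, 450) = 5.
5 does not divide 272 (remainder 2), so no integer solutions.

no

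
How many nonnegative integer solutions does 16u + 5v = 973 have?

12

gcd(16, 5) = 1  (16 = 3·5 + 1, 5 = 5·1).
Back-substituting, 16·(1) + 5·(-3) = 1.
Scale by 973: one solution is (973, -2919). Reduce u mod 5: (3, 185).
General: u = 3 + 5t, v = 185 - 16t.
u ≥ 0 ⇒ t ≥ 0; v ≥ 0 ⇒ t ≤ 11. So t ∈ [0, 11]: 12 solutions.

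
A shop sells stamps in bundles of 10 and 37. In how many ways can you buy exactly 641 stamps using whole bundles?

2

Need nonnegative integers with 10j + 37k = 641.
gcd(10, 37) = 1, and 10·(-11) + 37·(3) = 1.
So (j₀, k₀) = (-7051, 1923); general j = -7051 + 37t, k = 1923 - 10t.
j ≥ 0 ⇒ t ≥ 191; k ≥ 0 ⇒ t ≤ 192. That's 2 values of t.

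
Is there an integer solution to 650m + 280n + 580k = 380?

yes

gcd(650, 280):
  650 = 2×280 + 90
  280 = 3×90 + 10
  90 = 9×10
so gcd(650, 280) = 10.
gcd(10, 580) = 10.
10 divides 380, so integer solutions exist.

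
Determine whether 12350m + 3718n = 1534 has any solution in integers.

gcd(12350, 3718) = 26.
26 divides 1534, so integer solutions exist.

yes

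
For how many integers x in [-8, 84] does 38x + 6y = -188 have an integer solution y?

31

gcd(38, 6) = 2  (38 = 6×6 + 2, 6 = 3×2).
Back-substituting, 38×(1) + 6×(-6) = 2.
Scale by -94: particular solution (-94, 564); reduce x mod 3: (2, -44).
General solution: x = 2 + 3t, y = -44 - 19t for integer t.
-8 ≤ 2 + 3t ≤ 84 gives t ∈ [-3, 27], which is 31 values.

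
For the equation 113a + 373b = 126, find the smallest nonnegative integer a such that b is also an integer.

gcd(373, 113) = 1.
1 divides 126, so solutions exist.
By Bézout, 113*(-33) + 373*(10) = 1.
Scale by 126/1 = 126: (a₀, b₀) = (-4158, 1260).
General solution: a = -4158 + 373t, b = 1260 - 113t for integer t.
a ≥ 0: smallest is -4158 mod 373 = 318 (at t = 12), with b = -96.

318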